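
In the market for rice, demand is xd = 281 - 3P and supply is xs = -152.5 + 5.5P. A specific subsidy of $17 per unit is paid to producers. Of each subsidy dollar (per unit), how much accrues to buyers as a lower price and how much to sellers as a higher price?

Pre-subsidy: 281 - 3P = -152.5 + 5.5P gives P* = 51, x* = 128.
With the subsidy, sellers receive Ps = Pb + 17 for each unit, where Pb is the price buyers pay.
Supply in terms of Pb becomes xs = -152.5 + 5.5(Pb + 17) = -59 + 5.5Pb. Setting this equal to demand: 281 - 3Pb = -59 + 5.5Pb, so Pb = 40.
Sellers receive Ps = 40 + 17 = 57; x' = 281 − 3·40 = 161.
Buyers' price falls by P* − Pb = 51 − 40 = 11; sellers' price rises by Ps − P* = 57 − 51 = 6.

Buyers gain $11 per unit; sellers gain $6 per unit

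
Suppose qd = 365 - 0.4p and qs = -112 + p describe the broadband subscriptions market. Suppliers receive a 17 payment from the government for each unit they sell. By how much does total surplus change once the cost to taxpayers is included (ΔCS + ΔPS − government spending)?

Pre-subsidy: 365 - 0.4p = -112 + p gives p* = 2385/7, q* = 1601/7.
With the subsidy, sellers receive ps = pb + 17 for each unit, where pb is the price buyers pay.
Supply in terms of pb becomes qs = -112 + 1(pb + 17) = -95 + pb. Setting this equal to demand: 365 - 0.4pb = -95 + pb, so pb = 2300/7.
Sellers receive ps = 2300/7 + 17 = 2419/7; q' = 365 − 0.4·(2300/7) = 1635/7.
ΔCS = ½(1601/7 + 1635/7)(2385/7 − 2300/7) = 137530/49; ΔPS = ½(1601/7 + 1635/7)(2419/7 − 2385/7) = 55012/49.
Government spending = 17 × 1635/7 = 27795/7.
Net change = 137530/49 + 55012/49 − 27795/7 = -289/7. The loss equals the DWL triangle ½·17·34/7.

Net change in total surplus = -289/7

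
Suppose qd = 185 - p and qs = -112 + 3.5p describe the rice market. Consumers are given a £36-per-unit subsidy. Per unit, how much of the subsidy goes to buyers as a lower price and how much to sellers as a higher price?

Pre-subsidy: 185 - p = -112 + 3.5p gives p* = 66, q* = 119.
With the rebate, buyers effectively pay pb = ps − 36, where ps is the price sellers receive.
Demand in terms of ps becomes qd = 185 − 1(ps − 36) = 221 - ps. Setting this equal to supply: 221 - ps = -112 + 3.5ps, so ps = 74.
Buyers pay pb = 74 − 36 = 38; q' = -112 + 3.5·74 = 147.
Buyers' price falls by p* − pb = 66 − 38 = 28; sellers' price rises by ps − p* = 74 − 66 = 8.

Buyers gain £28 per unit; sellers gain £8 per unit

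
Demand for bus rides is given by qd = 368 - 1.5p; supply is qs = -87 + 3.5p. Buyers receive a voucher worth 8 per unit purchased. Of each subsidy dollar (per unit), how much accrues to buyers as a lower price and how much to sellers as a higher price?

Pre-subsidy: 368 - 1.5p = -87 + 3.5p gives p* = 91, q* = 231.5.
With the rebate, buyers effectively pay pb = ps − 8, where ps is the price sellers receive.
Demand in terms of ps becomes qd = 368 − 1.5(ps − 8) = 380 - 1.5ps. Setting this equal to supply: 380 - 1.5ps = -87 + 3.5ps, so ps = 93.4.
Buyers pay pb = 93.4 − 8 = 85.4; q' = -87 + 3.5·93.4 = 239.9.
Buyers' price falls by p* − pb = 91 − 85.4 = 5.6; sellers' price rises by ps − p* = 93.4 − 91 = 2.4.

Buyers gain 5.6 per unit; sellers gain 2.4 per unit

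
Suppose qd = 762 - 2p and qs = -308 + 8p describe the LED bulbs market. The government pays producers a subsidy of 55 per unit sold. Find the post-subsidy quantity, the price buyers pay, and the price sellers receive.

q' = 636; buyers pay 63; sellers receive 118

Pre-subsidy: 762 - 2p = -308 + 8p gives p* = 107, q* = 548.
With the subsidy, sellers receive ps = pb + 55 for each unit, where pb is the price buyers pay.
Supply in terms of pb becomes qs = -308 + 8(pb + 55) = 132 + 8pb. Setting this equal to demand: 762 - 2pb = 132 + 8pb, so pb = 63.
Sellers receive ps = 63 + 55 = 118; q' = 762 − 2·63 = 636.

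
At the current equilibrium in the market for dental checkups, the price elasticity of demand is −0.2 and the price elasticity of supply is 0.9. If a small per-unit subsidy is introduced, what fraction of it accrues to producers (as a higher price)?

For a small subsidy around the equilibrium, the benefit split depends on the relative slopes, which at a point are proportional to the elasticities.
Buyer share = εs/(εs + |εd|) = 0.9/(0.9 + 0.2) = 9/11; seller share = |εd|/(εs + |εd|) = 2/11.
So producers capture 2/11 of the subsidy.

Producer share = 2/11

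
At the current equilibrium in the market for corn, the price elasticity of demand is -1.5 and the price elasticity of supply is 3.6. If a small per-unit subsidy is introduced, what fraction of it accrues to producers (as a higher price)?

For a small subsidy around the equilibrium, the benefit split depends on the relative slopes, which at a point are proportional to the elasticities.
Buyer share = εs/(εs + |εd|) = 3.6/(3.6 + 1.5) = 12/17; seller share = |εd|/(εs + |εd|) = 5/17.
So producers capture 5/17 of the subsidy.

Producer share = 5/17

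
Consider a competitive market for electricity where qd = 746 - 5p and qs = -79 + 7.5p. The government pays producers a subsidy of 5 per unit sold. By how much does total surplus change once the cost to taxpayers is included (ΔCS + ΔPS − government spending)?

Pre-subsidy: 746 - 5p = -79 + 7.5p gives p* = 66, q* = 416.
With the subsidy, sellers receive ps = pb + 5 for each unit, where pb is the price buyers pay.
Supply in terms of pb becomes qs = -79 + 7.5(pb + 5) = -41.5 + 7.5pb. Setting this equal to demand: 746 - 5pb = -41.5 + 7.5pb, so pb = 63.
Sellers receive ps = 63 + 5 = 68; q' = 746 − 5·63 = 431.
ΔCS = ½(416 + 431)(66 − 63) = 1270.5; ΔPS = ½(416 + 431)(68 − 66) = 847.
Government spending = 5 × 431 = 2155.
Net change = 1270.5 + 847 − 2155 = -37.5. The loss equals the DWL triangle ½·5·15.

Net change in total surplus = -37.5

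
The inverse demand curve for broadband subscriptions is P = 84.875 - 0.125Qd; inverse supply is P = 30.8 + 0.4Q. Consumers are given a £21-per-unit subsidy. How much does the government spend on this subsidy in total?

Pre-subsidy: 84.875 - 0.125Q = 30.8 + 0.4Q gives Q* = 103 and P* = 72.
With the rebate, buyers effectively pay Pb = Ps − 21, where Ps is the price sellers receive.
On the curves, Pb = 84.875 - 0.125Q and Ps = 30.8 + 0.4Q; the wedge Ps − Pb = 21 gives 30.8 + 0.4Q − (84.875 - 0.125Q) = 21, so Q' = 143.
Then Pb = 84.875 − 0.125·143 = 67 and Ps = 30.8 + 0.4·143 = 88.
Government outlay = subsidy × quantity = 21 × 143 = 3003.

Government cost = £3003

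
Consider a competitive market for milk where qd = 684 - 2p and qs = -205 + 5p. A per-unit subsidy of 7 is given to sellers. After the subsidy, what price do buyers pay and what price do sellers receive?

Buyers pay 122; sellers receive 129

Pre-subsidy: 684 - 2p = -205 + 5p gives p* = 127, q* = 430.
With the subsidy, sellers receive ps = pb + 7 for each unit, where pb is the price buyers pay.
Supply in terms of pb becomes qs = -205 + 5(pb + 7) = -170 + 5pb. Setting this equal to demand: 684 - 2pb = -170 + 5pb, so pb = 122.
Sellers receive ps = 122 + 7 = 129; q' = 684 − 2·122 = 440.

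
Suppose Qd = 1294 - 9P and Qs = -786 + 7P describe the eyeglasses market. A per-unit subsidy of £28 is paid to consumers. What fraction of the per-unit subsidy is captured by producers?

Producer share = 0.5625

Pre-subsidy: 1294 - 9P = -786 + 7P gives P* = 130, Q* = 124.
With the rebate, buyers effectively pay Pb = Ps − 28, where Ps is the price sellers receive.
Demand in terms of Ps becomes Qd = 1294 − 9(Ps − 28) = 1546 - 9Ps. Setting this equal to supply: 1546 - 9Ps = -786 + 7Ps, so Ps = 145.75.
Buyers pay Pb = 145.75 − 28 = 117.75; Q' = -786 + 7·145.75 = 234.25.
Buyers' price falls by P* − Pb = 130 − 117.75 = 12.25; sellers' price rises by Ps − P* = 145.75 − 130 = 15.75.
So producers capture 15.75/28 = 0.5625 of each unit of subsidy.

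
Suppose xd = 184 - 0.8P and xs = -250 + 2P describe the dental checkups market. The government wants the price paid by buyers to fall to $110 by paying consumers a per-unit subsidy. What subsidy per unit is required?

At a buyer price of 110, quantity demanded is 184 − 0.8·110 = 96.
Sellers supply 96 only when they receive Ps with -250 + 2·Ps = 96, i.e. Ps = 173.
s = Ps − Pb = 173 − 110 = 63.

Required subsidy s = $63 per unit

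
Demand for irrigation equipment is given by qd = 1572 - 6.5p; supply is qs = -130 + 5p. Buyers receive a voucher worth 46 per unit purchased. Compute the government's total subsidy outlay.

Government cost = 34040

Pre-subsidy: 1572 - 6.5p = -130 + 5p gives p* = 148, q* = 610.
With the rebate, buyers effectively pay pb = ps − 46, where ps is the price sellers receive.
Demand in terms of ps becomes qd = 1572 − 6.5(ps − 46) = 1871 - 6.5ps. Setting this equal to supply: 1871 - 6.5ps = -130 + 5ps, so ps = 174.
Buyers pay pb = 174 − 46 = 128; q' = -130 + 5·174 = 740.
Government outlay = subsidy × quantity = 46 × 740 = 34040.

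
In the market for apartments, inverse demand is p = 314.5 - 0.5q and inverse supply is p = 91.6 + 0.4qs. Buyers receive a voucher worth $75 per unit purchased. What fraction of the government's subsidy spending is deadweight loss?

DWL / government spending = 125/993

Pre-subsidy: 314.5 - 0.5q = 91.6 + 0.4q gives q* = 743/3 and p* = 572/3.
With the rebate, buyers effectively pay pb = ps − 75, where ps is the price sellers receive.
On the curves, pb = 314.5 - 0.5q and ps = 91.6 + 0.4q; the wedge ps − pb = 75 gives 91.6 + 0.4q − (314.5 - 0.5q) = 75, so q' = 331.
Then pb = 314.5 − 0.5·331 = 149 and ps = 91.6 + 0.4·331 = 224.
ΔCS = ½(743/3 + 331)(572/3 − 149) = 108500/9; ΔPS = ½(743/3 + 331)(224 − 572/3) = 86800/9.
Government spending = 75 × 331 = 24825.
DWL = ½ × 75 × (331 − 743/3) = 3125; fraction = 3125 / 24825 = 125/993.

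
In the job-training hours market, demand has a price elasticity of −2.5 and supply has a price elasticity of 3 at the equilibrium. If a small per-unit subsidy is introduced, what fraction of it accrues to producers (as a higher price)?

Producer share = 5/11

For a small subsidy around the equilibrium, the benefit split depends on the relative slopes, which at a point are proportional to the elasticities.
Buyer share = εs/(εs + |εd|) = 3/(3 + 2.5) = 6/11; seller share = |εd|/(εs + |εd|) = 5/11.
So producers capture 5/11 of the subsidy.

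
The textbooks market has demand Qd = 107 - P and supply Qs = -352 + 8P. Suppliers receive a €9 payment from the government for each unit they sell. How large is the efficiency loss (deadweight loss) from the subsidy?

Pre-subsidy: 107 - P = -352 + 8P gives P* = 51, Q* = 56.
With the subsidy, sellers receive Ps = Pb + 9 for each unit, where Pb is the price buyers pay.
Supply in terms of Pb becomes Qs = -352 + 8(Pb + 9) = -280 + 8Pb. Setting this equal to demand: 107 - Pb = -280 + 8Pb, so Pb = 43.
Sellers receive Ps = 43 + 9 = 52; Q' = 107 − 1·43 = 64.
The subsidy expands output by 64 − 56 = 8 past the efficient level; on those units the gap between marginal cost and willingness to pay runs from 0 up to 9.
DWL = ½ × 9 × 8 = 36.

Deadweight loss = €36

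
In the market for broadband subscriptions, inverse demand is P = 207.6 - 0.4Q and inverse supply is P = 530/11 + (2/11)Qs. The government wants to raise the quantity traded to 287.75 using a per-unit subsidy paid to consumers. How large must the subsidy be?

At Q = 287.75, from the demand curve buyers pay Pb = 207.6 − 0.4·287.75 = 92.5; from the supply curve sellers need Ps = 530/11 + (2/11)·287.75 = 100.5.
The subsidy must fill the gap: s = Ps − Pb = 100.5 − 92.5 = 8.

Required subsidy s = 8 per unit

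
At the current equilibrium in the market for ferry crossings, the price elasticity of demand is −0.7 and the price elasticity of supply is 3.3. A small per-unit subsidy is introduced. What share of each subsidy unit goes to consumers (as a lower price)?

Consumer share = 0.825

For a small subsidy around the equilibrium, the benefit split depends on the relative slopes, which at a point are proportional to the elasticities.
Buyer share = εs/(εs + |εd|) = 3.3/(3.3 + 0.7) = 0.825; seller share = |εd|/(εs + |εd|) = 0.175.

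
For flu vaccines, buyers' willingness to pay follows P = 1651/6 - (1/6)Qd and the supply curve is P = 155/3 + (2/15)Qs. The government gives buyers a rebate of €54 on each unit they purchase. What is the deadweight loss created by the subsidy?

Pre-subsidy: 1651/6 - (1/6)Q = 155/3 + (2/15)Q gives Q* = 745 and P* = 151.
With the rebate, buyers effectively pay Pb = Ps − 54, where Ps is the price sellers receive.
On the curves, Pb = 1651/6 - (1/6)Q and Ps = 155/3 + (2/15)Q; the wedge Ps − Pb = 54 gives 155/3 + (2/15)Q − (1651/6 - (1/6)Q) = 54, so Q' = 925.
Then Pb = 1651/6 − (1/6)·925 = 121 and Ps = 155/3 + (2/15)·925 = 175.
The subsidy expands output by 925 − 745 = 180 past the efficient level; on those units the gap between marginal cost and willingness to pay runs from 0 up to 54.
DWL = ½ × 54 × 180 = 4860.

Deadweight loss = €4860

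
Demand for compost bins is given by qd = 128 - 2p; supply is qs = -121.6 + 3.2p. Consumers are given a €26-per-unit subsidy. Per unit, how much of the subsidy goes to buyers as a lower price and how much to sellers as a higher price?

Pre-subsidy: 128 - 2p = -121.6 + 3.2p gives p* = 48, q* = 32.
With the rebate, buyers effectively pay pb = ps − 26, where ps is the price sellers receive.
Demand in terms of ps becomes qd = 128 − 2(ps − 26) = 180 - 2ps. Setting this equal to supply: 180 - 2ps = -121.6 + 3.2ps, so ps = 58.
Buyers pay pb = 58 − 26 = 32; q' = -121.6 + 3.2·58 = 64.
Buyers' price falls by p* − pb = 48 − 32 = 16; sellers' price rises by ps − p* = 58 − 48 = 10.

Buyers gain €16 per unit; sellers gain €10 per unit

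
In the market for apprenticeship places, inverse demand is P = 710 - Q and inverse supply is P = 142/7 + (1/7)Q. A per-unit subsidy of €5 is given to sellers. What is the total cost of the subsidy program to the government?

Government cost = €3039.375

Pre-subsidy: 710 - Q = 142/7 + (1/7)Q gives Q* = 603.5 and P* = 106.5.
With the subsidy, sellers receive Ps = Pb + 5 for each unit, where Pb is the price buyers pay.
On the curves, Pb = 710 - Q and Ps = 142/7 + (1/7)Q; the wedge Ps − Pb = 5 gives 142/7 + (1/7)Q − (710 - Q) = 5, so Q' = 607.875.
Then Pb = 710 − 1·607.875 = 102.125 and Ps = 142/7 + (1/7)·607.875 = 107.125.
Government outlay = subsidy × quantity = 5 × 607.875 = 3039.375.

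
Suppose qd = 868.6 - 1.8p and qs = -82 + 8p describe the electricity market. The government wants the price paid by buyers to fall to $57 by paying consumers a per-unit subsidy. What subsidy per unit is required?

Required subsidy s = $49 per unit

At a buyer price of 57, quantity demanded is 868.6 − 1.8·57 = 766.
Sellers supply 766 only when they receive ps with -82 + 8·ps = 766, i.e. ps = 106.
s = ps − pb = 106 − 57 = 49.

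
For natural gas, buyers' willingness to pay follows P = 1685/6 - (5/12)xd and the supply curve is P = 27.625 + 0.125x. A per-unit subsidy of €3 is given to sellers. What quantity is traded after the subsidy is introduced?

Pre-subsidy: 1685/6 - (5/12)x = 27.625 + 0.125x gives x* = 6077/13 and P* = 4475/52.
With the subsidy, sellers receive Ps = Pb + 3 for each unit, where Pb is the price buyers pay.
On the curves, Pb = 1685/6 - (5/12)x and Ps = 27.625 + 0.125x; the wedge Ps − Pb = 3 gives 27.625 + 0.125x − (1685/6 - (5/12)x) = 3, so x' = 473.
Then Pb = 1685/6 − (5/12)·473 = 83.75 and Ps = 27.625 + 0.125·473 = 86.75.

x' = 473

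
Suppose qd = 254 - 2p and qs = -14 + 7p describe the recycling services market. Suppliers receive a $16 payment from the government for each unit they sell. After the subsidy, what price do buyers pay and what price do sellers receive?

Pre-subsidy: 254 - 2p = -14 + 7p gives p* = 268/9, q* = 1750/9.
With the subsidy, sellers receive ps = pb + 16 for each unit, where pb is the price buyers pay.
Supply in terms of pb becomes qs = -14 + 7(pb + 16) = 98 + 7pb. Setting this equal to demand: 254 - 2pb = 98 + 7pb, so pb = 52/3.
Sellers receive ps = 52/3 + 16 = 100/3; q' = 254 − 2·(52/3) = 658/3.

Buyers pay 52/3; sellers receive 100/3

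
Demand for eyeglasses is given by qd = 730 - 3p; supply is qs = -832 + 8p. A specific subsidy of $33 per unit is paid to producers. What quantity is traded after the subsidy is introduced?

Pre-subsidy: 730 - 3p = -832 + 8p gives p* = 142, q* = 304.
With the subsidy, sellers receive ps = pb + 33 for each unit, where pb is the price buyers pay.
Supply in terms of pb becomes qs = -832 + 8(pb + 33) = -568 + 8pb. Setting this equal to demand: 730 - 3pb = -568 + 8pb, so pb = 118.
Sellers receive ps = 118 + 33 = 151; q' = 730 − 3·118 = 376.

q' = 376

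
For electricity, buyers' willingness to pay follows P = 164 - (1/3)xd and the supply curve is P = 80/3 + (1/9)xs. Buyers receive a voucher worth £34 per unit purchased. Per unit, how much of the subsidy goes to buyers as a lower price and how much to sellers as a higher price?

Pre-subsidy: 164 - (1/3)x = 80/3 + (1/9)x gives x* = 309 and P* = 61.
With the rebate, buyers effectively pay Pb = Ps − 34, where Ps is the price sellers receive.
On the curves, Pb = 164 - (1/3)x and Ps = 80/3 + (1/9)x; the wedge Ps − Pb = 34 gives 80/3 + (1/9)x − (164 - (1/3)x) = 34, so x' = 385.5.
Then Pb = 164 − (1/3)·385.5 = 35.5 and Ps = 80/3 + (1/9)·385.5 = 69.5.
Buyers' price falls by P* − Pb = 61 − 35.5 = 25.5; sellers' price rises by Ps − P* = 69.5 − 61 = 8.5.

Buyers gain £25.5 per unit; sellers gain £8.5 per unit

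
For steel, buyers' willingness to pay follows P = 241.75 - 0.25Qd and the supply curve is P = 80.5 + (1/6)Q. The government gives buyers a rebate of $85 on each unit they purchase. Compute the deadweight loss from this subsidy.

Deadweight loss = $8670

Pre-subsidy: 241.75 - 0.25Q = 80.5 + (1/6)Q gives Q* = 387 and P* = 145.
With the rebate, buyers effectively pay Pb = Ps − 85, where Ps is the price sellers receive.
On the curves, Pb = 241.75 - 0.25Q and Ps = 80.5 + (1/6)Q; the wedge Ps − Pb = 85 gives 80.5 + (1/6)Q − (241.75 - 0.25Q) = 85, so Q' = 591.
Then Pb = 241.75 − 0.25·591 = 94 and Ps = 80.5 + (1/6)·591 = 179.
The subsidy expands output by 591 − 387 = 204 past the efficient level; on those units the gap between marginal cost and willingness to pay runs from 0 up to 85.
DWL = ½ × 85 × 204 = 8670.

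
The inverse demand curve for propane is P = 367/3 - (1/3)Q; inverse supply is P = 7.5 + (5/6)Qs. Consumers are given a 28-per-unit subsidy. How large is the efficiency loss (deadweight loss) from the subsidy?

Deadweight loss = 336

Pre-subsidy: 367/3 - (1/3)Q = 7.5 + (5/6)Q gives Q* = 689/7 and P* = 1880/21.
With the rebate, buyers effectively pay Pb = Ps − 28, where Ps is the price sellers receive.
On the curves, Pb = 367/3 - (1/3)Q and Ps = 7.5 + (5/6)Q; the wedge Ps − Pb = 28 gives 7.5 + (5/6)Q − (367/3 - (1/3)Q) = 28, so Q' = 857/7.
Then Pb = 367/3 − (1/3)·(857/7) = 1712/21 and Ps = 7.5 + (5/6)·(857/7) = 2300/21.
The subsidy expands output by 857/7 − 689/7 = 24 past the efficient level; on those units the gap between marginal cost and willingness to pay runs from 0 up to 28.
DWL = ½ × 28 × 24 = 336.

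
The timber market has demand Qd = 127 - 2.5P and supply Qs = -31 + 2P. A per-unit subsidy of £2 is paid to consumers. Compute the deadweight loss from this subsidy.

Pre-subsidy: 127 - 2.5P = -31 + 2P gives P* = 316/9, Q* = 353/9.
With the rebate, buyers effectively pay Pb = Ps − 2, where Ps is the price sellers receive.
Demand in terms of Ps becomes Qd = 127 − 2.5(Ps − 2) = 132 - 2.5Ps. Setting this equal to supply: 132 - 2.5Ps = -31 + 2Ps, so Ps = 326/9.
Buyers pay Pb = 326/9 − 2 = 308/9; Q' = -31 + 2·(326/9) = 373/9.
The subsidy expands output by 373/9 − 353/9 = 20/9 past the efficient level; on those units the gap between marginal cost and willingness to pay runs from 0 up to 2.
DWL = ½ × 2 × 20/9 = 20/9.

Deadweight loss = 20/9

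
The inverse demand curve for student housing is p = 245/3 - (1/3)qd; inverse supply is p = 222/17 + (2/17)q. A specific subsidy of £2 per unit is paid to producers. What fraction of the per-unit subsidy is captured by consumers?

Consumer share = 17/23

Pre-subsidy: 245/3 - (1/3)q = 222/17 + (2/17)q gives q* = 3499/23 and p* = 712/23.
With the subsidy, sellers receive ps = pb + 2 for each unit, where pb is the price buyers pay.
On the curves, pb = 245/3 - (1/3)q and ps = 222/17 + (2/17)q; the wedge ps − pb = 2 gives 222/17 + (2/17)q − (245/3 - (1/3)q) = 2, so q' = 3601/23.
Then pb = 245/3 − (1/3)·(3601/23) = 678/23 and ps = 222/17 + (2/17)·(3601/23) = 724/23.
Buyers' price falls by p* − pb = 712/23 − 678/23 = 34/23; sellers' price rises by ps − p* = 724/23 − 712/23 = 12/23.
So consumers capture (34/23)/2 = 17/23 of each unit of subsidy.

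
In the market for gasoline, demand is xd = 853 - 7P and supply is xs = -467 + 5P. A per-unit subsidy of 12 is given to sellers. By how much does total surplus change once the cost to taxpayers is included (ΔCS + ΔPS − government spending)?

Pre-subsidy: 853 - 7P = -467 + 5P gives P* = 110, x* = 83.
With the subsidy, sellers receive Ps = Pb + 12 for each unit, where Pb is the price buyers pay.
Supply in terms of Pb becomes xs = -467 + 5(Pb + 12) = -407 + 5Pb. Setting this equal to demand: 853 - 7Pb = -407 + 5Pb, so Pb = 105.
Sellers receive Ps = 105 + 12 = 117; x' = 853 − 7·105 = 118.
ΔCS = ½(83 + 118)(110 − 105) = 502.5; ΔPS = ½(83 + 118)(117 − 110) = 703.5.
Government spending = 12 × 118 = 1416.
Net change = 502.5 + 703.5 − 1416 = -210. The loss equals the DWL triangle ½·12·35.

Net change in total surplus = -210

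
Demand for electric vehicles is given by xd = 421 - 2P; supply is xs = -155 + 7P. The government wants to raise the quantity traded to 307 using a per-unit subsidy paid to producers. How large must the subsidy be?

Required subsidy s = 9 per unit

At x = 307, invert demand for the buyer price: Pb = (421 − 307)/2 = 57; invert supply for the seller price: Ps = (307 − (-155))/7 = 66.
The subsidy must fill the gap: s = Ps − Pb = 66 − 57 = 9.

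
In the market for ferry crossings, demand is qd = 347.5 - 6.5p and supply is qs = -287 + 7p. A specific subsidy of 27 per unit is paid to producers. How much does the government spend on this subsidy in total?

Government cost = 3591

Pre-subsidy: 347.5 - 6.5p = -287 + 7p gives p* = 47, q* = 42.
With the subsidy, sellers receive ps = pb + 27 for each unit, where pb is the price buyers pay.
Supply in terms of pb becomes qs = -287 + 7(pb + 27) = -98 + 7pb. Setting this equal to demand: 347.5 - 6.5pb = -98 + 7pb, so pb = 33.
Sellers receive ps = 33 + 27 = 60; q' = 347.5 − 6.5·33 = 133.
Government outlay = subsidy × quantity = 27 × 133 = 3591.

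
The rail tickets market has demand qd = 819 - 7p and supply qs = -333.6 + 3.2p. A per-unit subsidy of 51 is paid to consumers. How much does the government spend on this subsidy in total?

Pre-subsidy: 819 - 7p = -333.6 + 3.2p gives p* = 113, q* = 28.
With the rebate, buyers effectively pay pb = ps − 51, where ps is the price sellers receive.
Demand in terms of ps becomes qd = 819 − 7(ps − 51) = 1176 - 7ps. Setting this equal to supply: 1176 - 7ps = -333.6 + 3.2ps, so ps = 148.
Buyers pay pb = 148 − 51 = 97; q' = -333.6 + 3.2·148 = 140.
Government outlay = subsidy × quantity = 51 × 140 = 7140.

Government cost = 7140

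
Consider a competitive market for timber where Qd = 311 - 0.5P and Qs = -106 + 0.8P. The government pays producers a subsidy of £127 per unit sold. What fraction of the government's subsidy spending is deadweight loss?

DWL / government spending = 127/1233

Pre-subsidy: 311 - 0.5P = -106 + 0.8P gives P* = 4170/13, Q* = 1958/13.
With the subsidy, sellers receive Ps = Pb + 127 for each unit, where Pb is the price buyers pay.
Supply in terms of Pb becomes Qs = -106 + 0.8(Pb + 127) = -4.4 + 0.8Pb. Setting this equal to demand: 311 - 0.5Pb = -4.4 + 0.8Pb, so Pb = 3154/13.
Sellers receive Ps = 3154/13 + 127 = 4805/13; Q' = 311 − 0.5·(3154/13) = 2466/13.
ΔCS = ½(1958/13 + 2466/13)(4170/13 − 3154/13) = 2247392/169; ΔPS = ½(1958/13 + 2466/13)(4805/13 − 4170/13) = 1404620/169.
Government spending = 127 × 2466/13 = 313182/13.
DWL = ½ × 127 × (2466/13 − 1958/13) = 32258/13; fraction = (32258/13) / (313182/13) = 127/1233.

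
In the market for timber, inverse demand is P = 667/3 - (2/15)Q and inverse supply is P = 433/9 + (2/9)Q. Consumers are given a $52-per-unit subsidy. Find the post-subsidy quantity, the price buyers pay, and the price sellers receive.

Pre-subsidy: 667/3 - (2/15)Q = 433/9 + (2/9)Q gives Q* = 490 and P* = 157.
With the rebate, buyers effectively pay Pb = Ps − 52, where Ps is the price sellers receive.
On the curves, Pb = 667/3 - (2/15)Q and Ps = 433/9 + (2/9)Q; the wedge Ps − Pb = 52 gives 433/9 + (2/9)Q − (667/3 - (2/15)Q) = 52, so Q' = 636.25.
Then Pb = 667/3 − (2/15)·636.25 = 137.5 and Ps = 433/9 + (2/9)·636.25 = 189.5.

Q' = 636.25; buyers pay $137.5; sellers receive $189.5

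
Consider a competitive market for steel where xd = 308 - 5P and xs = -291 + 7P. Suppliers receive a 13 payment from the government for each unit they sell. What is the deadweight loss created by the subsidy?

Pre-subsidy: 308 - 5P = -291 + 7P gives P* = 599/12, x* = 701/12.
With the subsidy, sellers receive Ps = Pb + 13 for each unit, where Pb is the price buyers pay.
Supply in terms of Pb becomes xs = -291 + 7(Pb + 13) = -200 + 7Pb. Setting this equal to demand: 308 - 5Pb = -200 + 7Pb, so Pb = 127/3.
Sellers receive Ps = 127/3 + 13 = 166/3; x' = 308 − 5·(127/3) = 289/3.
The subsidy expands output by 289/3 − 701/12 = 455/12 past the efficient level; on those units the gap between marginal cost and willingness to pay runs from 0 up to 13.
DWL = ½ × 13 × 455/12 = 5915/24.

Deadweight loss = 5915/24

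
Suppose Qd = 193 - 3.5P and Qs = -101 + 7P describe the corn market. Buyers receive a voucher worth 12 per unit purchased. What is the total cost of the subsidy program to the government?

Government cost = 1476

Pre-subsidy: 193 - 3.5P = -101 + 7P gives P* = 28, Q* = 95.
With the rebate, buyers effectively pay Pb = Ps − 12, where Ps is the price sellers receive.
Demand in terms of Ps becomes Qd = 193 − 3.5(Ps − 12) = 235 - 3.5Ps. Setting this equal to supply: 235 - 3.5Ps = -101 + 7Ps, so Ps = 32.
Buyers pay Pb = 32 − 12 = 20; Q' = -101 + 7·32 = 123.
Government outlay = subsidy × quantity = 12 × 123 = 1476.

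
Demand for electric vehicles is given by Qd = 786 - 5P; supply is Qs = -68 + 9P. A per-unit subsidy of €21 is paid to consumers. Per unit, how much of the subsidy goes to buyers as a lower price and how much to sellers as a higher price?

Pre-subsidy: 786 - 5P = -68 + 9P gives P* = 61, Q* = 481.
With the rebate, buyers effectively pay Pb = Ps − 21, where Ps is the price sellers receive.
Demand in terms of Ps becomes Qd = 786 − 5(Ps − 21) = 891 - 5Ps. Setting this equal to supply: 891 - 5Ps = -68 + 9Ps, so Ps = 68.5.
Buyers pay Pb = 68.5 − 21 = 47.5; Q' = -68 + 9·68.5 = 548.5.
Buyers' price falls by P* − Pb = 61 − 47.5 = 13.5; sellers' price rises by Ps − P* = 68.5 − 61 = 7.5.

Buyers gain €13.5 per unit; sellers gain €7.5 per unit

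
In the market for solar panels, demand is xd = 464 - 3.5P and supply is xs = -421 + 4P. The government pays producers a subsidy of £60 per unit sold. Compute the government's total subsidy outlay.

Pre-subsidy: 464 - 3.5P = -421 + 4P gives P* = 118, x* = 51.
With the subsidy, sellers receive Ps = Pb + 60 for each unit, where Pb is the price buyers pay.
Supply in terms of Pb becomes xs = -421 + 4(Pb + 60) = -181 + 4Pb. Setting this equal to demand: 464 - 3.5Pb = -181 + 4Pb, so Pb = 86.
Sellers receive Ps = 86 + 60 = 146; x' = 464 − 3.5·86 = 163.
Government outlay = subsidy × quantity = 60 × 163 = 9780.

Government cost = £9780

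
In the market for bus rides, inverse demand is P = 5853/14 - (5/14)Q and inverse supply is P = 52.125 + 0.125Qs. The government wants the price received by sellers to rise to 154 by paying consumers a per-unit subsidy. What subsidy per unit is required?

Required subsidy s = 27 per unit

At a seller price of 154, quantity supplied is -417 + 8·154 = 815.
Buyers absorb 815 only when they pay Pb = 5853/14 − (5/14)·815 = 127.
s = Ps − Pb = 154 − 127 = 27.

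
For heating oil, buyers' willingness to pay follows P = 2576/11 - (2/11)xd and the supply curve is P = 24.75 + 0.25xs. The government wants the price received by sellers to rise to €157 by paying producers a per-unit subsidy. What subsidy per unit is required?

At a seller price of 157, quantity supplied is -99 + 4·157 = 529.
Buyers absorb 529 only when they pay Pb = 2576/11 − (2/11)·529 = 138.
s = Ps − Pb = 157 − 138 = 19.

Required subsidy s = €19 per unit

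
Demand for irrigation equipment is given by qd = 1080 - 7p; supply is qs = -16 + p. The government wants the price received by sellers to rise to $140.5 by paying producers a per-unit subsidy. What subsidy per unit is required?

At a seller price of 140.5, quantity supplied is -16 + 1·140.5 = 124.5.
Buyers absorb 124.5 only when they pay pb with 1080 − 7·pb = 124.5, i.e. pb = 136.5.
s = ps − pb = 140.5 − 136.5 = 4.

Required subsidy s = $4 per unit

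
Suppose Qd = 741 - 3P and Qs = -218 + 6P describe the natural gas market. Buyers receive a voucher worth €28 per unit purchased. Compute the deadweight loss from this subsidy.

Deadweight loss = €784

Pre-subsidy: 741 - 3P = -218 + 6P gives P* = 959/9, Q* = 1264/3.
With the rebate, buyers effectively pay Pb = Ps − 28, where Ps is the price sellers receive.
Demand in terms of Ps becomes Qd = 741 − 3(Ps − 28) = 825 - 3Ps. Setting this equal to supply: 825 - 3Ps = -218 + 6Ps, so Ps = 1043/9.
Buyers pay Pb = 1043/9 − 28 = 791/9; Q' = -218 + 6·(1043/9) = 1432/3.
The subsidy expands output by 1432/3 − 1264/3 = 56 past the efficient level; on those units the gap between marginal cost and willingness to pay runs from 0 up to 28.
DWL = ½ × 28 × 56 = 784.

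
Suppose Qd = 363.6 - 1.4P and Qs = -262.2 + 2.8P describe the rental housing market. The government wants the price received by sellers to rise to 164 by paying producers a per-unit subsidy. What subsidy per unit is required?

At a seller price of 164, quantity supplied is -262.2 + 2.8·164 = 197.
Buyers absorb 197 only when they pay Pb with 363.6 − 1.4·Pb = 197, i.e. Pb = 119.
s = Ps − Pb = 164 − 119 = 45.

Required subsidy s = 45 per unit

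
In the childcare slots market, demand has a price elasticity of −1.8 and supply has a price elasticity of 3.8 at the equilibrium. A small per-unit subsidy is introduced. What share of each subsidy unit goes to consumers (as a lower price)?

Consumer share = 19/28

For a small subsidy around the equilibrium, the benefit split depends on the relative slopes, which at a point are proportional to the elasticities.
Buyer share = εs/(εs + |εd|) = 3.8/(3.8 + 1.8) = 19/28; seller share = |εd|/(εs + |εd|) = 9/28.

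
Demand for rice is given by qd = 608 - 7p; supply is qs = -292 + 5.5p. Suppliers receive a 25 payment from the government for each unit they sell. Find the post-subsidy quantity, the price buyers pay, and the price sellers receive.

Pre-subsidy: 608 - 7p = -292 + 5.5p gives p* = 72, q* = 104.
With the subsidy, sellers receive ps = pb + 25 for each unit, where pb is the price buyers pay.
Supply in terms of pb becomes qs = -292 + 5.5(pb + 25) = -154.5 + 5.5pb. Setting this equal to demand: 608 - 7pb = -154.5 + 5.5pb, so pb = 61.
Sellers receive ps = 61 + 25 = 86; q' = 608 − 7·61 = 181.

q' = 181; buyers pay 61; sellers receive 86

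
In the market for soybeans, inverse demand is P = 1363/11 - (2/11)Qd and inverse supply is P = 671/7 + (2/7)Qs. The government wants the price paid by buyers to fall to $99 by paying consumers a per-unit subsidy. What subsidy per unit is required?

Required subsidy s = $36 per unit

At a buyer price of 99, quantity demanded is 681.5 − 5.5·99 = 137.
Sellers supply 137 only when they receive Ps = 671/7 + (2/7)·137 = 135.
s = Ps − Pb = 135 − 99 = 36.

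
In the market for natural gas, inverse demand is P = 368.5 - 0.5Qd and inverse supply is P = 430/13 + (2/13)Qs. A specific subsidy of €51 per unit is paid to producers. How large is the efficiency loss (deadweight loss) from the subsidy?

Deadweight loss = €1989

Pre-subsidy: 368.5 - 0.5Q = 430/13 + (2/13)Q gives Q* = 513 and P* = 112.
With the subsidy, sellers receive Ps = Pb + 51 for each unit, where Pb is the price buyers pay.
On the curves, Pb = 368.5 - 0.5Q and Ps = 430/13 + (2/13)Q; the wedge Ps − Pb = 51 gives 430/13 + (2/13)Q − (368.5 - 0.5Q) = 51, so Q' = 591.
Then Pb = 368.5 − 0.5·591 = 73 and Ps = 430/13 + (2/13)·591 = 124.
The subsidy expands output by 591 − 513 = 78 past the efficient level; on those units the gap between marginal cost and willingness to pay runs from 0 up to 51.
DWL = ½ × 51 × 78 = 1989.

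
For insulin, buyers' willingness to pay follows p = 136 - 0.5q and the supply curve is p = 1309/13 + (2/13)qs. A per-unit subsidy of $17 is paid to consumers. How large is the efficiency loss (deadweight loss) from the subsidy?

Pre-subsidy: 136 - 0.5q = 1309/13 + (2/13)q gives q* = 54 and p* = 109.
With the rebate, buyers effectively pay pb = ps − 17, where ps is the price sellers receive.
On the curves, pb = 136 - 0.5q and ps = 1309/13 + (2/13)q; the wedge ps − pb = 17 gives 1309/13 + (2/13)q − (136 - 0.5q) = 17, so q' = 80.
Then pb = 136 − 0.5·80 = 96 and ps = 1309/13 + (2/13)·80 = 113.
The subsidy expands output by 80 − 54 = 26 past the efficient level; on those units the gap between marginal cost and willingness to pay runs from 0 up to 17.
DWL = ½ × 17 × 26 = 221.

Deadweight loss = $221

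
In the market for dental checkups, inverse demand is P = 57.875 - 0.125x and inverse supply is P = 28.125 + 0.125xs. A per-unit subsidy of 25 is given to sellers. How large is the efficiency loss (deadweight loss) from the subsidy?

Pre-subsidy: 57.875 - 0.125x = 28.125 + 0.125x gives x* = 119 and P* = 43.
With the subsidy, sellers receive Ps = Pb + 25 for each unit, where Pb is the price buyers pay.
On the curves, Pb = 57.875 - 0.125x and Ps = 28.125 + 0.125x; the wedge Ps − Pb = 25 gives 28.125 + 0.125x − (57.875 - 0.125x) = 25, so x' = 219.
Then Pb = 57.875 − 0.125·219 = 30.5 and Ps = 28.125 + 0.125·219 = 55.5.
The subsidy expands output by 219 − 119 = 100 past the efficient level; on those units the gap between marginal cost and willingness to pay runs from 0 up to 25.
DWL = ½ × 25 × 100 = 1250.

Deadweight loss = 1250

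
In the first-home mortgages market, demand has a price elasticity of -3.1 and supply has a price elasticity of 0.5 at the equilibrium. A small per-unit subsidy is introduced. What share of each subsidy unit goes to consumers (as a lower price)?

For a small subsidy around the equilibrium, the benefit split depends on the relative slopes, which at a point are proportional to the elasticities.
Buyer share = εs/(εs + |εd|) = 0.5/(0.5 + 3.1) = 5/36; seller share = |εd|/(εs + |εd|) = 31/36.

Consumer share = 5/36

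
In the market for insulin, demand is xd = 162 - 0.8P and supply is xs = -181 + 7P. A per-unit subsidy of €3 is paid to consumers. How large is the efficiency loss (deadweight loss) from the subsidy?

Pre-subsidy: 162 - 0.8P = -181 + 7P gives P* = 1715/39, x* = 4946/39.
With the rebate, buyers effectively pay Pb = Ps − 3, where Ps is the price sellers receive.
Demand in terms of Ps becomes xd = 162 − 0.8(Ps − 3) = 164.4 - 0.8Ps. Setting this equal to supply: 164.4 - 0.8Ps = -181 + 7Ps, so Ps = 1727/39.
Buyers pay Pb = 1727/39 − 3 = 1610/39; x' = -181 + 7·(1727/39) = 5030/39.
The subsidy expands output by 5030/39 − 4946/39 = 28/13 past the efficient level; on those units the gap between marginal cost and willingness to pay runs from 0 up to 3.
DWL = ½ × 3 × 28/13 = 42/13.

Deadweight loss = 42/13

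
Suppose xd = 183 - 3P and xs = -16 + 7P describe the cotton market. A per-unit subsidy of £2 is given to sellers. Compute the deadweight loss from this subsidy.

Pre-subsidy: 183 - 3P = -16 + 7P gives P* = 19.9, x* = 123.3.
With the subsidy, sellers receive Ps = Pb + 2 for each unit, where Pb is the price buyers pay.
Supply in terms of Pb becomes xs = -16 + 7(Pb + 2) = -2 + 7Pb. Setting this equal to demand: 183 - 3Pb = -2 + 7Pb, so Pb = 18.5.
Sellers receive Ps = 18.5 + 2 = 20.5; x' = 183 − 3·18.5 = 127.5.
The subsidy expands output by 127.5 − 123.3 = 4.2 past the efficient level; on those units the gap between marginal cost and willingness to pay runs from 0 up to 2.
DWL = ½ × 2 × 4.2 = 4.2.

Deadweight loss = £4.2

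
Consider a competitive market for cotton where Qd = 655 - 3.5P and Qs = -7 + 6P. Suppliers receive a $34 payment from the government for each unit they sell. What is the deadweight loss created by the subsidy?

Pre-subsidy: 655 - 3.5P = -7 + 6P gives P* = 1324/19, Q* = 7811/19.
With the subsidy, sellers receive Ps = Pb + 34 for each unit, where Pb is the price buyers pay.
Supply in terms of Pb becomes Qs = -7 + 6(Pb + 34) = 197 + 6Pb. Setting this equal to demand: 655 - 3.5Pb = 197 + 6Pb, so Pb = 916/19.
Sellers receive Ps = 916/19 + 34 = 1562/19; Q' = 655 − 3.5·(916/19) = 9239/19.
The subsidy expands output by 9239/19 − 7811/19 = 1428/19 past the efficient level; on those units the gap between marginal cost and willingness to pay runs from 0 up to 34.
DWL = ½ × 34 × 1428/19 = 24276/19.

Deadweight loss = 24276/19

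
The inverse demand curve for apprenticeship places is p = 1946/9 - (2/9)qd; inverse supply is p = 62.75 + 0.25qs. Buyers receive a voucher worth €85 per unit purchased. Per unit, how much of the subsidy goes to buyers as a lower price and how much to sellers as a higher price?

Buyers gain €40 per unit; sellers gain €45 per unit

Pre-subsidy: 1946/9 - (2/9)q = 62.75 + 0.25q gives q* = 325 and p* = 144.
With the rebate, buyers effectively pay pb = ps − 85, where ps is the price sellers receive.
On the curves, pb = 1946/9 - (2/9)q and ps = 62.75 + 0.25q; the wedge ps − pb = 85 gives 62.75 + 0.25q − (1946/9 - (2/9)q) = 85, so q' = 505.
Then pb = 1946/9 − (2/9)·505 = 104 and ps = 62.75 + 0.25·505 = 189.
Buyers' price falls by p* − pb = 144 − 104 = 40; sellers' price rises by ps − p* = 189 − 144 = 45.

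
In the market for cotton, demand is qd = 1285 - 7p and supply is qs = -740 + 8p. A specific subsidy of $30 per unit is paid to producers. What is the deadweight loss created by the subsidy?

Pre-subsidy: 1285 - 7p = -740 + 8p gives p* = 135, q* = 340.
With the subsidy, sellers receive ps = pb + 30 for each unit, where pb is the price buyers pay.
Supply in terms of pb becomes qs = -740 + 8(pb + 30) = -500 + 8pb. Setting this equal to demand: 1285 - 7pb = -500 + 8pb, so pb = 119.
Sellers receive ps = 119 + 30 = 149; q' = 1285 − 7·119 = 452.
The subsidy expands output by 452 − 340 = 112 past the efficient level; on those units the gap between marginal cost and willingness to pay runs from 0 up to 30.
DWL = ½ × 30 × 112 = 1680.

Deadweight loss = $1680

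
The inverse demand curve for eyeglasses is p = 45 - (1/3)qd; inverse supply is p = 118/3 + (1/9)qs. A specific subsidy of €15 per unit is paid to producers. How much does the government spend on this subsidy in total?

Pre-subsidy: 45 - (1/3)q = 118/3 + (1/9)q gives q* = 12.75 and p* = 40.75.
With the subsidy, sellers receive ps = pb + 15 for each unit, where pb is the price buyers pay.
On the curves, pb = 45 - (1/3)q and ps = 118/3 + (1/9)q; the wedge ps − pb = 15 gives 118/3 + (1/9)q − (45 - (1/3)q) = 15, so q' = 46.5.
Then pb = 45 − (1/3)·46.5 = 29.5 and ps = 118/3 + (1/9)·46.5 = 44.5.
Government outlay = subsidy × quantity = 15 × 46.5 = 697.5.

Government cost = €697.5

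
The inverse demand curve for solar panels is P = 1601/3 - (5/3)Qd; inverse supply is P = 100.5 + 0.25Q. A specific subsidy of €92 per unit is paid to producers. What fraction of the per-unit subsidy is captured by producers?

Pre-subsidy: 1601/3 - (5/3)Q = 100.5 + 0.25Q gives Q* = 226 and P* = 157.
With the subsidy, sellers receive Ps = Pb + 92 for each unit, where Pb is the price buyers pay.
On the curves, Pb = 1601/3 - (5/3)Q and Ps = 100.5 + 0.25Q; the wedge Ps − Pb = 92 gives 100.5 + 0.25Q − (1601/3 - (5/3)Q) = 92, so Q' = 274.
Then Pb = 1601/3 − (5/3)·274 = 77 and Ps = 100.5 + 0.25·274 = 169.
Buyers' price falls by P* − Pb = 157 − 77 = 80; sellers' price rises by Ps − P* = 169 − 157 = 12.
So producers capture 12/92 = 3/23 of each unit of subsidy.

Producer share = 3/23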